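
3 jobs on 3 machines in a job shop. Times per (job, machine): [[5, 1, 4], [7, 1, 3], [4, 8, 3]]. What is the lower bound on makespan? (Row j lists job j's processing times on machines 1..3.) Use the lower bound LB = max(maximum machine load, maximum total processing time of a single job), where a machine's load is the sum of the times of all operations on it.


Machine loads:
  Machine 1: 5 + 7 + 4 = 16
  Machine 2: 1 + 1 + 8 = 10
  Machine 3: 4 + 3 + 3 = 10
Max machine load = 16
Job totals:
  Job 1: 10
  Job 2: 11
  Job 3: 15
Max job total = 15
Lower bound = max(16, 15) = 16

16


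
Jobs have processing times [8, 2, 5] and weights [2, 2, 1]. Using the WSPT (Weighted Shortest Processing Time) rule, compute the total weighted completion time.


Compute p/w ratios and sort ascending (WSPT): [(2, 2), (8, 2), (5, 1)]
Compute weighted completion times:
  Job (p=2,w=2): C=2, w*C=2*2=4
  Job (p=8,w=2): C=10, w*C=2*10=20
  Job (p=5,w=1): C=15, w*C=1*15=15
Total weighted completion time = 39

39


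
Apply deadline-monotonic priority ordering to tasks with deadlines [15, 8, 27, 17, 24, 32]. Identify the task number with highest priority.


Sort tasks by relative deadline (ascending):
  Task 2: deadline = 8
  Task 1: deadline = 15
  Task 4: deadline = 17
  Task 5: deadline = 24
  Task 3: deadline = 27
  Task 6: deadline = 32
Priority order (highest first): [2, 1, 4, 5, 3, 6]
Highest priority task = 2

2


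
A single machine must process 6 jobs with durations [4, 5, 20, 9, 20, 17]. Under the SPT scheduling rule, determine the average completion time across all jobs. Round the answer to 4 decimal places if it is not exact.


Sort jobs by processing time (SPT order): [4, 5, 9, 17, 20, 20]
Compute completion times sequentially:
  Job 1: processing = 4, completes at 4
  Job 2: processing = 5, completes at 9
  Job 3: processing = 9, completes at 18
  Job 4: processing = 17, completes at 35
  Job 5: processing = 20, completes at 55
  Job 6: processing = 20, completes at 75
Sum of completion times = 196
Average completion time = 196/6 = 32.6667

32.6667


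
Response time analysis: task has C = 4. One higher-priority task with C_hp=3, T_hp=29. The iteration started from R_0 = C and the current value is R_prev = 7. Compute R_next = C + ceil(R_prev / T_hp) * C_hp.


R_next = C + ceil(R_prev / T_hp) * C_hp
ceil(7 / 29) = ceil(0.2414) = 1
Interference = 1 * 3 = 3
R_next = 4 + 3 = 7
R_next = R_prev, so the iteration has converged (response time = 7).

7


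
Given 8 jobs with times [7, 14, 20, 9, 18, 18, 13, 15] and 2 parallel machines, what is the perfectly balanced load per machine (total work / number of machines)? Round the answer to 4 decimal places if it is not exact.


Total processing time = 7 + 14 + 20 + 9 + 18 + 18 + 13 + 15 = 114
Number of machines = 2
Ideal balanced load = 114 / 2 = 57.0

57.0


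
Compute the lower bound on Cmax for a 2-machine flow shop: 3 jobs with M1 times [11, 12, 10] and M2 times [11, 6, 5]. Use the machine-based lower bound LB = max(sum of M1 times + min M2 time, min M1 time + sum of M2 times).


LB1 = sum(M1 times) + min(M2 times) = 33 + 5 = 38
LB2 = min(M1 times) + sum(M2 times) = 10 + 22 = 32
Lower bound = max(LB1, LB2) = max(38, 32) = 38

38


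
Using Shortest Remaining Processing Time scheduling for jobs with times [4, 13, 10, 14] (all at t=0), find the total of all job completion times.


Since all jobs arrive at t=0, SRPT equals SPT ordering.
SPT order: [4, 10, 13, 14]
Completion times:
  Job 1: p=4, C=4
  Job 2: p=10, C=14
  Job 3: p=13, C=27
  Job 4: p=14, C=41
Total completion time = 4 + 14 + 27 + 41 = 86

86


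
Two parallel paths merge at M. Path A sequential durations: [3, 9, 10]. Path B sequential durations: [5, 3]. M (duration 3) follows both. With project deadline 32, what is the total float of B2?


Forward pass: ES(B2) = sum of predecessors on chain B = 5
EF = ES + duration = 5 + 3 = 8
Backward pass: LF(M) = deadline = 32; LS(M) = 32 - 3 = 29
LF(B2) = LS(M) - sum(successors on chain B) = 29 - 0 = 29
LS = LF - duration = 29 - 3 = 26
Total float = LS - ES = 26 - 5 = 21

21


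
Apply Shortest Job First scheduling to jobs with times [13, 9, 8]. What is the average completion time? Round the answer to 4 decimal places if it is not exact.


SJF order (ascending): [8, 9, 13]
Completion times:
  Job 1: burst=8, C=8
  Job 2: burst=9, C=17
  Job 3: burst=13, C=30
Average completion = 55/3 = 18.3333

18.3333


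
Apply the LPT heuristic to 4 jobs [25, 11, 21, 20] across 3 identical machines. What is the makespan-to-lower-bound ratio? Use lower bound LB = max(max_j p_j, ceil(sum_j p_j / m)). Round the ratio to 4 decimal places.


LPT order: [25, 21, 20, 11]
Machine loads after assignment: [25, 21, 31]
LPT makespan = 31
Lower bound = max(max_job, ceil(total/3)) = max(25, 26) = 26
Ratio = 31 / 26 = 1.1923

1.1923


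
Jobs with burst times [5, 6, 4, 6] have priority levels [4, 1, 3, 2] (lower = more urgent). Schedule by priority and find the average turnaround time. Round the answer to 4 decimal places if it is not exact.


Sort by priority (ascending = highest first):
Order: [(1, 6), (2, 6), (3, 4), (4, 5)]
Completion times:
  Priority 1, burst=6, C=6
  Priority 2, burst=6, C=12
  Priority 3, burst=4, C=16
  Priority 4, burst=5, C=21
Average turnaround = 55/4 = 13.75

13.75


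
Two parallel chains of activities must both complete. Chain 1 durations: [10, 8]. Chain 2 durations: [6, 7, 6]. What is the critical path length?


Path A total = 10 + 8 = 18
Path B total = 6 + 7 + 6 = 19
Critical path = longest path = max(18, 19) = 19

19


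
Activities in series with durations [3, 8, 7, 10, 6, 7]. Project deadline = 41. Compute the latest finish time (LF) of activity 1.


LF(activity 1) = deadline - sum of successor durations
Successors: activities 2 through 6 with durations [8, 7, 10, 6, 7]
Sum of successor durations = 38
LF = 41 - 38 = 3

3


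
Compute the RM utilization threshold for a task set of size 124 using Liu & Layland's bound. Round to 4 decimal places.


Compute 2^(1/124) = 1.0056055492
Subtract 1: 1.0056055492 - 1 = 0.0056055492
Multiply by n: 124 * 0.0056055492 = 0.6950881008
Round to 4 dp: 0.6951

0.6951


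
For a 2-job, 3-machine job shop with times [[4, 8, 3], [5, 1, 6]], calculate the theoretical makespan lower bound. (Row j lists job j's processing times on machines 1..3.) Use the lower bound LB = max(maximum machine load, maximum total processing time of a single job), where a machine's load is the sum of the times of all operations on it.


Machine loads:
  Machine 1: 4 + 5 = 9
  Machine 2: 8 + 1 = 9
  Machine 3: 3 + 6 = 9
Max machine load = 9
Job totals:
  Job 1: 15
  Job 2: 12
Max job total = 15
Lower bound = max(9, 15) = 15

15


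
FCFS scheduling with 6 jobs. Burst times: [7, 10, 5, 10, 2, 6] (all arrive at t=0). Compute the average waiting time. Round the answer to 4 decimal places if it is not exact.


FCFS order (as given): [7, 10, 5, 10, 2, 6]
Waiting times:
  Job 1: wait = 0
  Job 2: wait = 7
  Job 3: wait = 17
  Job 4: wait = 22
  Job 5: wait = 32
  Job 6: wait = 34
Sum of waiting times = 112
Average waiting time = 112/6 = 18.6667

18.6667


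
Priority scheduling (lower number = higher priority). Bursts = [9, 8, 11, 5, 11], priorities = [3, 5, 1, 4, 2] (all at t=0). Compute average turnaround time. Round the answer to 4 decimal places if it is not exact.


Sort by priority (ascending = highest first):
Order: [(1, 11), (2, 11), (3, 9), (4, 5), (5, 8)]
Completion times:
  Priority 1, burst=11, C=11
  Priority 2, burst=11, C=22
  Priority 3, burst=9, C=31
  Priority 4, burst=5, C=36
  Priority 5, burst=8, C=44
Average turnaround = 144/5 = 28.8

28.8


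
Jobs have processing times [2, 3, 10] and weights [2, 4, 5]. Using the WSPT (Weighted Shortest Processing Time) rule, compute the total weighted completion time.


Compute p/w ratios and sort ascending (WSPT): [(3, 4), (2, 2), (10, 5)]
Compute weighted completion times:
  Job (p=3,w=4): C=3, w*C=4*3=12
  Job (p=2,w=2): C=5, w*C=2*5=10
  Job (p=10,w=5): C=15, w*C=5*15=75
Total weighted completion time = 97

97


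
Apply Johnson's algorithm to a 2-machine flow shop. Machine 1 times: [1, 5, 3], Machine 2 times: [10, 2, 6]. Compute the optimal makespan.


Apply Johnson's rule:
  Group 1 (a <= b): [(1, 1, 10), (3, 3, 6)]
  Group 2 (a > b): [(2, 5, 2)]
Optimal job order: [1, 3, 2]
Schedule:
  Job 1: M1 done at 1, M2 done at 11
  Job 3: M1 done at 4, M2 done at 17
  Job 2: M1 done at 9, M2 done at 19
Makespan = 19

19


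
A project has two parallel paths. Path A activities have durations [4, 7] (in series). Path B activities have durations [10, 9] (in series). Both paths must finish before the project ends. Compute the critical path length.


Path A total = 4 + 7 = 11
Path B total = 10 + 9 = 19
Critical path = longest path = max(11, 19) = 19

19


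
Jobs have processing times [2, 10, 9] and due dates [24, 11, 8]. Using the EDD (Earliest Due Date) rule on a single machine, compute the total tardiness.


Sort by due date (EDD order): [(9, 8), (10, 11), (2, 24)]
Compute completion times and tardiness:
  Job 1: p=9, d=8, C=9, tardiness=max(0,9-8)=1
  Job 2: p=10, d=11, C=19, tardiness=max(0,19-11)=8
  Job 3: p=2, d=24, C=21, tardiness=max(0,21-24)=0
Total tardiness = 9

9


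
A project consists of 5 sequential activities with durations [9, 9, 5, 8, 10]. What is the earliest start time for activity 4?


Activity 4 starts after activities 1 through 3 complete.
Predecessor durations: [9, 9, 5]
ES = 9 + 9 + 5 = 23

23


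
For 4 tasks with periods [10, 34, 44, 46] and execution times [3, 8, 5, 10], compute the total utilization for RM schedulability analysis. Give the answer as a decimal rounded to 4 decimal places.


Compute individual utilizations (exact fractions):
  Task 1: C/T = 3/10 (approx. 0.3)
  Task 2: C/T = 8/34 = 4/17 (approx. 0.2353)
  Task 3: C/T = 5/44 (approx. 0.1136)
  Task 4: C/T = 10/46 = 5/23 (approx. 0.2174)
Total utilization U = 3/10 + 4/17 + 5/44 + 5/23 = 74521/86020
Rounded to 4 decimal places: U = 0.8663
RM (Liu & Layland) bound for 4 tasks = 0.756828; compare with U = 74521/86020 (approx. 0.866322)
bound < U <= 1, so the RM sufficient condition is not met (inconclusive; an exact test such as response-time analysis is needed).

0.8663


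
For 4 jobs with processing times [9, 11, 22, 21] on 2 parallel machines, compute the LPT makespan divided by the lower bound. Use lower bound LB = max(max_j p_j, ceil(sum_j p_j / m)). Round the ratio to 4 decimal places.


LPT order: [22, 21, 11, 9]
Machine loads after assignment: [31, 32]
LPT makespan = 32
Lower bound = max(max_job, ceil(total/2)) = max(22, 32) = 32
Ratio = 32 / 32 = 1.0

1.0


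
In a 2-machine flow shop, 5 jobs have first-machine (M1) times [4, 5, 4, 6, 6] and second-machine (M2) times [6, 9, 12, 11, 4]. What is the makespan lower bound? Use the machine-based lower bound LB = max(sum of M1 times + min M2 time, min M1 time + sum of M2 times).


LB1 = sum(M1 times) + min(M2 times) = 25 + 4 = 29
LB2 = min(M1 times) + sum(M2 times) = 4 + 42 = 46
Lower bound = max(LB1, LB2) = max(29, 46) = 46

46


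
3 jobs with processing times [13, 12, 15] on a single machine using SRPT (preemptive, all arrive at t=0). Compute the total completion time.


Since all jobs arrive at t=0, SRPT equals SPT ordering.
SPT order: [12, 13, 15]
Completion times:
  Job 1: p=12, C=12
  Job 2: p=13, C=25
  Job 3: p=15, C=40
Total completion time = 12 + 25 + 40 = 77

77


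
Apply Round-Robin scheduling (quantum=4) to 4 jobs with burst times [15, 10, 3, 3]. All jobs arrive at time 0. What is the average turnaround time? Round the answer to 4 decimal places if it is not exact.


Time quantum = 4
Execution trace:
  J1 runs 4 units, time = 4
  J2 runs 4 units, time = 8
  J3 runs 3 units, time = 11
  J4 runs 3 units, time = 14
  J1 runs 4 units, time = 18
  J2 runs 4 units, time = 22
  J1 runs 4 units, time = 26
  J2 runs 2 units, time = 28
  J1 runs 3 units, time = 31
Finish times: [31, 28, 11, 14]
Average turnaround = 84/4 = 21.0

21.0


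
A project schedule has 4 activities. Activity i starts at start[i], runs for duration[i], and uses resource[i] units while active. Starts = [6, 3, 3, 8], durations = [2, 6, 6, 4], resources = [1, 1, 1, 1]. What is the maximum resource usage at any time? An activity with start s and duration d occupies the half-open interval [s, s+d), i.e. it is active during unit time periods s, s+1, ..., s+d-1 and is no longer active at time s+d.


Each activity i is active on [start_i, start_i + duration_i).
Compute total resource usage per time slot:
  t=0: active resources = [], total = 0
  t=1: active resources = [], total = 0
  t=2: active resources = [], total = 0
  t=3: active resources = [1, 1], total = 2
  t=4: active resources = [1, 1], total = 2
  t=5: active resources = [1, 1], total = 2
  t=6: active resources = [1, 1, 1], total = 3
  t=7: active resources = [1, 1, 1], total = 3
  t=8: active resources = [1, 1, 1], total = 3
  t=9: active resources = [1], total = 1
  t=10: active resources = [1], total = 1
  t=11: active resources = [1], total = 1
Peak resource demand = 3

3


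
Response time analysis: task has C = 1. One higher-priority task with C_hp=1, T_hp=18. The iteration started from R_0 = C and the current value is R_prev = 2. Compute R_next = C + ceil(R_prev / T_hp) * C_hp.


R_next = C + ceil(R_prev / T_hp) * C_hp
ceil(2 / 18) = ceil(0.1111) = 1
Interference = 1 * 1 = 1
R_next = 1 + 1 = 2
R_next = R_prev, so the iteration has converged (response time = 2).

2


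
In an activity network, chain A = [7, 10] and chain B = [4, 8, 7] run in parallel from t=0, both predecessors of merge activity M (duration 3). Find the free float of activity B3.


ES(B3) = sum of predecessors on chain B = 12
EF(B3) = ES + duration = 12 + 7 = 19
Successor of B3 is M. ES(M) = max(sum(A), sum(B)) = max(17, 19) = 19
Free float = ES(successor) - EF(current) = 19 - 19 = 0

0


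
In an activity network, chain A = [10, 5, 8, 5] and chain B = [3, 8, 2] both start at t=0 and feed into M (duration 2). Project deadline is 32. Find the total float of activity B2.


Forward pass: ES(B2) = sum of predecessors on chain B = 3
EF = ES + duration = 3 + 8 = 11
Backward pass: LF(M) = deadline = 32; LS(M) = 32 - 2 = 30
LF(B2) = LS(M) - sum(successors on chain B) = 30 - 2 = 28
LS = LF - duration = 28 - 8 = 20
Total float = LS - ES = 20 - 3 = 17

17


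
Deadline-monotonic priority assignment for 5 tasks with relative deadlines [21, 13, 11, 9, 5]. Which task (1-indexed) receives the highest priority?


Sort tasks by relative deadline (ascending):
  Task 5: deadline = 5
  Task 4: deadline = 9
  Task 3: deadline = 11
  Task 2: deadline = 13
  Task 1: deadline = 21
Priority order (highest first): [5, 4, 3, 2, 1]
Highest priority task = 5

5


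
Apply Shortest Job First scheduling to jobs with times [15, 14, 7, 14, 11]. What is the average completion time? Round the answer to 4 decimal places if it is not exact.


SJF order (ascending): [7, 11, 14, 14, 15]
Completion times:
  Job 1: burst=7, C=7
  Job 2: burst=11, C=18
  Job 3: burst=14, C=32
  Job 4: burst=14, C=46
  Job 5: burst=15, C=61
Average completion = 164/5 = 32.8

32.8


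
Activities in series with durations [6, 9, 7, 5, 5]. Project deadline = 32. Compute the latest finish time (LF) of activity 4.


LF(activity 4) = deadline - sum of successor durations
Successors: activities 5 through 5 with durations [5]
Sum of successor durations = 5
LF = 32 - 5 = 27

27


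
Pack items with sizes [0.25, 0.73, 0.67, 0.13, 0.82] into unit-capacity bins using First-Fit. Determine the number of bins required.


Place items sequentially using First-Fit:
  Item 0.25 -> new Bin 1
  Item 0.73 -> Bin 1 (now 0.98)
  Item 0.67 -> new Bin 2
  Item 0.13 -> Bin 2 (now 0.8)
  Item 0.82 -> new Bin 3
Total bins used = 3

3


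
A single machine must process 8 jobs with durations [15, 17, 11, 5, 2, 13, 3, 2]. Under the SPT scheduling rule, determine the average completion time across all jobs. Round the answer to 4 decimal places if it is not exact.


Sort jobs by processing time (SPT order): [2, 2, 3, 5, 11, 13, 15, 17]
Compute completion times sequentially:
  Job 1: processing = 2, completes at 2
  Job 2: processing = 2, completes at 4
  Job 3: processing = 3, completes at 7
  Job 4: processing = 5, completes at 12
  Job 5: processing = 11, completes at 23
  Job 6: processing = 13, completes at 36
  Job 7: processing = 15, completes at 51
  Job 8: processing = 17, completes at 68
Sum of completion times = 203
Average completion time = 203/8 = 25.375

25.375


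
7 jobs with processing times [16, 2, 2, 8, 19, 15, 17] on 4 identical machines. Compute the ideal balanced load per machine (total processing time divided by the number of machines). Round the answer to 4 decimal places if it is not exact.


Total processing time = 16 + 2 + 2 + 8 + 19 + 15 + 17 = 79
Number of machines = 4
Ideal balanced load = 79 / 4 = 19.75

19.75


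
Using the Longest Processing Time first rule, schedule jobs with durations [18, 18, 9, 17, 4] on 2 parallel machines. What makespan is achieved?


Sort jobs in decreasing order (LPT): [18, 18, 17, 9, 4]
Assign each job to the least loaded machine:
  Machine 1: jobs [18, 17], load = 35
  Machine 2: jobs [18, 9, 4], load = 31
Makespan = max load = 35

35


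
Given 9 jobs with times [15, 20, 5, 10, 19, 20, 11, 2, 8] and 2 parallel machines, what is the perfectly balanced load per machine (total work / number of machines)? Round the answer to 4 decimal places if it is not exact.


Total processing time = 15 + 20 + 5 + 10 + 19 + 20 + 11 + 2 + 8 = 110
Number of machines = 2
Ideal balanced load = 110 / 2 = 55.0

55.0


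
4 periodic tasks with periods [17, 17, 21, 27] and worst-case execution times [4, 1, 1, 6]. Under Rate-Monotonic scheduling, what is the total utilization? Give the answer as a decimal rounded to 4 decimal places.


Compute individual utilizations (exact fractions):
  Task 1: C/T = 4/17 (approx. 0.2353)
  Task 2: C/T = 1/17 (approx. 0.0588)
  Task 3: C/T = 1/21 (approx. 0.0476)
  Task 4: C/T = 6/27 = 2/9 (approx. 0.2222)
Total utilization U = 4/17 + 1/17 + 1/21 + 2/9 = 604/1071
Rounded to 4 decimal places: U = 0.5640
RM (Liu & Layland) bound for 4 tasks = 0.756828; compare with U = 604/1071 (approx. 0.563959)
U <= bound, so schedulable by RM sufficient condition.

0.5640


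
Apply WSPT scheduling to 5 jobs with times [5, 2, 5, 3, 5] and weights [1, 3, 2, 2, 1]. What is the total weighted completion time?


Compute p/w ratios and sort ascending (WSPT): [(2, 3), (3, 2), (5, 2), (5, 1), (5, 1)]
Compute weighted completion times:
  Job (p=2,w=3): C=2, w*C=3*2=6
  Job (p=3,w=2): C=5, w*C=2*5=10
  Job (p=5,w=2): C=10, w*C=2*10=20
  Job (p=5,w=1): C=15, w*C=1*15=15
  Job (p=5,w=1): C=20, w*C=1*20=20
Total weighted completion time = 71

71


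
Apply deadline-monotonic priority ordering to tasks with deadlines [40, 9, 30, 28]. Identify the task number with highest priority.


Sort tasks by relative deadline (ascending):
  Task 2: deadline = 9
  Task 4: deadline = 28
  Task 3: deadline = 30
  Task 1: deadline = 40
Priority order (highest first): [2, 4, 3, 1]
Highest priority task = 2

2


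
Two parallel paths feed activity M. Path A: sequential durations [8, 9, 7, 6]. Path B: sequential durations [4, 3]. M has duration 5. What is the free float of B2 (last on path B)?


ES(B2) = sum of predecessors on chain B = 4
EF(B2) = ES + duration = 4 + 3 = 7
Successor of B2 is M. ES(M) = max(sum(A), sum(B)) = max(30, 7) = 30
Free float = ES(successor) - EF(current) = 30 - 7 = 23

23


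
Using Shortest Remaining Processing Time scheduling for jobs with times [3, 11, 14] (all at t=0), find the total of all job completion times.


Since all jobs arrive at t=0, SRPT equals SPT ordering.
SPT order: [3, 11, 14]
Completion times:
  Job 1: p=3, C=3
  Job 2: p=11, C=14
  Job 3: p=14, C=28
Total completion time = 3 + 14 + 28 = 45

45


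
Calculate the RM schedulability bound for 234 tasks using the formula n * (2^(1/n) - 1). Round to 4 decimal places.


Compute 2^(1/234) = 1.0029665590
Subtract 1: 1.0029665590 - 1 = 0.0029665590
Multiply by n: 234 * 0.0029665590 = 0.6941748060
Round to 4 dp: 0.6942

0.6942


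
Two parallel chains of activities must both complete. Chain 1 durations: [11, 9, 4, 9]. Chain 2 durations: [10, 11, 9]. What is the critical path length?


Path A total = 11 + 9 + 4 + 9 = 33
Path B total = 10 + 11 + 9 = 30
Critical path = longest path = max(33, 30) = 33

33


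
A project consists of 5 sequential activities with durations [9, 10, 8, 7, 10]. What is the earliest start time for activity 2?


Activity 2 starts after activities 1 through 1 complete.
Predecessor durations: [9]
ES = 9 = 9

9


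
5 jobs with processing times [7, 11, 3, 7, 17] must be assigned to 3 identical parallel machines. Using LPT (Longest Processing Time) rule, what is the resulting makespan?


Sort jobs in decreasing order (LPT): [17, 11, 7, 7, 3]
Assign each job to the least loaded machine:
  Machine 1: jobs [17], load = 17
  Machine 2: jobs [11, 3], load = 14
  Machine 3: jobs [7, 7], load = 14
Makespan = max load = 17

17


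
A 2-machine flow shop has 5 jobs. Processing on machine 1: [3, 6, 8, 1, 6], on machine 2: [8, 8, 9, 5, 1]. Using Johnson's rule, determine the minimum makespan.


Apply Johnson's rule:
  Group 1 (a <= b): [(4, 1, 5), (1, 3, 8), (2, 6, 8), (3, 8, 9)]
  Group 2 (a > b): [(5, 6, 1)]
Optimal job order: [4, 1, 2, 3, 5]
Schedule:
  Job 4: M1 done at 1, M2 done at 6
  Job 1: M1 done at 4, M2 done at 14
  Job 2: M1 done at 10, M2 done at 22
  Job 3: M1 done at 18, M2 done at 31
  Job 5: M1 done at 24, M2 done at 32
Makespan = 32

32


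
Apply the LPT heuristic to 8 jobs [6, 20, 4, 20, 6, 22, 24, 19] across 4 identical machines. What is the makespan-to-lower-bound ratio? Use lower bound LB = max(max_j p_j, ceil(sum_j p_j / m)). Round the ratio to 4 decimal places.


LPT order: [24, 22, 20, 20, 19, 6, 6, 4]
Machine loads after assignment: [28, 28, 39, 26]
LPT makespan = 39
Lower bound = max(max_job, ceil(total/4)) = max(24, 31) = 31
Ratio = 39 / 31 = 1.2581

1.2581


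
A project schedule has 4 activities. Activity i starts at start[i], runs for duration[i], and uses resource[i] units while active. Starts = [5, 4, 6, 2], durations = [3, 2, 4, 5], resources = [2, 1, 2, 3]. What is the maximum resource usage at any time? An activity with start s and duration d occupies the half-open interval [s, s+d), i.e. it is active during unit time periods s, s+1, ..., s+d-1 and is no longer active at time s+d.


Each activity i is active on [start_i, start_i + duration_i).
Compute total resource usage per time slot:
  t=0: active resources = [], total = 0
  t=1: active resources = [], total = 0
  t=2: active resources = [3], total = 3
  t=3: active resources = [3], total = 3
  t=4: active resources = [1, 3], total = 4
  t=5: active resources = [2, 1, 3], total = 6
  t=6: active resources = [2, 2, 3], total = 7
  t=7: active resources = [2, 2], total = 4
  t=8: active resources = [2], total = 2
  t=9: active resources = [2], total = 2
Peak resource demand = 7

7


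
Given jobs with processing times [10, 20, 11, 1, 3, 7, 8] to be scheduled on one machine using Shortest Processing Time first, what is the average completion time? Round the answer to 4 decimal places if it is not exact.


Sort jobs by processing time (SPT order): [1, 3, 7, 8, 10, 11, 20]
Compute completion times sequentially:
  Job 1: processing = 1, completes at 1
  Job 2: processing = 3, completes at 4
  Job 3: processing = 7, completes at 11
  Job 4: processing = 8, completes at 19
  Job 5: processing = 10, completes at 29
  Job 6: processing = 11, completes at 40
  Job 7: processing = 20, completes at 60
Sum of completion times = 164
Average completion time = 164/7 = 23.4286

23.4286


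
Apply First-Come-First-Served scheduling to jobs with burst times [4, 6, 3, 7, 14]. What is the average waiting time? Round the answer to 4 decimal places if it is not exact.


FCFS order (as given): [4, 6, 3, 7, 14]
Waiting times:
  Job 1: wait = 0
  Job 2: wait = 4
  Job 3: wait = 10
  Job 4: wait = 13
  Job 5: wait = 20
Sum of waiting times = 47
Average waiting time = 47/5 = 9.4

9.4


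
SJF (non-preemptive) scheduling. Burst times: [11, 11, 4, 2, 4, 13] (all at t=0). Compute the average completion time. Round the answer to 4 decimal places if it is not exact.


SJF order (ascending): [2, 4, 4, 11, 11, 13]
Completion times:
  Job 1: burst=2, C=2
  Job 2: burst=4, C=6
  Job 3: burst=4, C=10
  Job 4: burst=11, C=21
  Job 5: burst=11, C=32
  Job 6: burst=13, C=45
Average completion = 116/6 = 19.3333

19.3333


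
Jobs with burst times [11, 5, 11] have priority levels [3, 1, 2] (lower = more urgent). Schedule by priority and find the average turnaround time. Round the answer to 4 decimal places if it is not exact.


Sort by priority (ascending = highest first):
Order: [(1, 5), (2, 11), (3, 11)]
Completion times:
  Priority 1, burst=5, C=5
  Priority 2, burst=11, C=16
  Priority 3, burst=11, C=27
Average turnaround = 48/3 = 16.0

16.0


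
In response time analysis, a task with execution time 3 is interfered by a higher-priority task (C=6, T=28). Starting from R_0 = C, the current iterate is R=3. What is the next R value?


R_next = C + ceil(R_prev / T_hp) * C_hp
ceil(3 / 28) = ceil(0.1071) = 1
Interference = 1 * 6 = 6
R_next = 3 + 6 = 9

9


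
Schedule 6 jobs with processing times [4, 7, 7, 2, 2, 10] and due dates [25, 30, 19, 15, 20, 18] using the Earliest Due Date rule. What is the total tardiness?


Sort by due date (EDD order): [(2, 15), (10, 18), (7, 19), (2, 20), (4, 25), (7, 30)]
Compute completion times and tardiness:
  Job 1: p=2, d=15, C=2, tardiness=max(0,2-15)=0
  Job 2: p=10, d=18, C=12, tardiness=max(0,12-18)=0
  Job 3: p=7, d=19, C=19, tardiness=max(0,19-19)=0
  Job 4: p=2, d=20, C=21, tardiness=max(0,21-20)=1
  Job 5: p=4, d=25, C=25, tardiness=max(0,25-25)=0
  Job 6: p=7, d=30, C=32, tardiness=max(0,32-30)=2
Total tardiness = 3

3


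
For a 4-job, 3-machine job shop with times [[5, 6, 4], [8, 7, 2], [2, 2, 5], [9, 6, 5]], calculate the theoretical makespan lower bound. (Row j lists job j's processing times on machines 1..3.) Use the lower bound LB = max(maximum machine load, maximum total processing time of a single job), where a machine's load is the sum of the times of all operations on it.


Machine loads:
  Machine 1: 5 + 8 + 2 + 9 = 24
  Machine 2: 6 + 7 + 2 + 6 = 21
  Machine 3: 4 + 2 + 5 + 5 = 16
Max machine load = 24
Job totals:
  Job 1: 15
  Job 2: 17
  Job 3: 9
  Job 4: 20
Max job total = 20
Lower bound = max(24, 20) = 24

24


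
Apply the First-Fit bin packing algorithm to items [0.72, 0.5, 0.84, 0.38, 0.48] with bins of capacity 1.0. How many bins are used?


Place items sequentially using First-Fit:
  Item 0.72 -> new Bin 1
  Item 0.5 -> new Bin 2
  Item 0.84 -> new Bin 3
  Item 0.38 -> Bin 2 (now 0.88)
  Item 0.48 -> new Bin 4
Total bins used = 4

4


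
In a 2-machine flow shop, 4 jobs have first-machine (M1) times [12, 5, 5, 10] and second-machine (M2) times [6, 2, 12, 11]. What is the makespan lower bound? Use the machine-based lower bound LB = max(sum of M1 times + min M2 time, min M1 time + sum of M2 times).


LB1 = sum(M1 times) + min(M2 times) = 32 + 2 = 34
LB2 = min(M1 times) + sum(M2 times) = 5 + 31 = 36
Lower bound = max(LB1, LB2) = max(34, 36) = 36

36


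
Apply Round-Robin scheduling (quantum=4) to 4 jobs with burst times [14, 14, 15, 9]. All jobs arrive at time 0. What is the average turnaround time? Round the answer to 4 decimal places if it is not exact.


Time quantum = 4
Execution trace:
  J1 runs 4 units, time = 4
  J2 runs 4 units, time = 8
  J3 runs 4 units, time = 12
  J4 runs 4 units, time = 16
  J1 runs 4 units, time = 20
  J2 runs 4 units, time = 24
  J3 runs 4 units, time = 28
  J4 runs 4 units, time = 32
  J1 runs 4 units, time = 36
  J2 runs 4 units, time = 40
  J3 runs 4 units, time = 44
  J4 runs 1 units, time = 45
  J1 runs 2 units, time = 47
  J2 runs 2 units, time = 49
  J3 runs 3 units, time = 52
Finish times: [47, 49, 52, 45]
Average turnaround = 193/4 = 48.25

48.25


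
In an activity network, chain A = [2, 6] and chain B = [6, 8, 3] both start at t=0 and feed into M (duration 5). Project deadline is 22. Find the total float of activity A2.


Forward pass: ES(A2) = sum of predecessors on chain A = 2
EF = ES + duration = 2 + 6 = 8
Backward pass: LF(M) = deadline = 22; LS(M) = 22 - 5 = 17
LF(A2) = LS(M) - sum(successors on chain A) = 17 - 0 = 17
LS = LF - duration = 17 - 6 = 11
Total float = LS - ES = 11 - 2 = 9

9


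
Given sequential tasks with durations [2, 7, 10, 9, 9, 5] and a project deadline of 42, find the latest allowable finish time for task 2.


LF(activity 2) = deadline - sum of successor durations
Successors: activities 3 through 6 with durations [10, 9, 9, 5]
Sum of successor durations = 33
LF = 42 - 33 = 9

9


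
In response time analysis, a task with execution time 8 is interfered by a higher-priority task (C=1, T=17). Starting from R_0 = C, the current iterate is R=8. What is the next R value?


R_next = C + ceil(R_prev / T_hp) * C_hp
ceil(8 / 17) = ceil(0.4706) = 1
Interference = 1 * 1 = 1
R_next = 8 + 1 = 9

9


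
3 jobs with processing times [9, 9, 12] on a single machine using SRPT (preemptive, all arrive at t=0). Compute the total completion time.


Since all jobs arrive at t=0, SRPT equals SPT ordering.
SPT order: [9, 9, 12]
Completion times:
  Job 1: p=9, C=9
  Job 2: p=9, C=18
  Job 3: p=12, C=30
Total completion time = 9 + 18 + 30 = 57

57


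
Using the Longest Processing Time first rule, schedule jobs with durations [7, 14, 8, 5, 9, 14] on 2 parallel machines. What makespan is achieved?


Sort jobs in decreasing order (LPT): [14, 14, 9, 8, 7, 5]
Assign each job to the least loaded machine:
  Machine 1: jobs [14, 9, 5], load = 28
  Machine 2: jobs [14, 8, 7], load = 29
Makespan = max load = 29

29


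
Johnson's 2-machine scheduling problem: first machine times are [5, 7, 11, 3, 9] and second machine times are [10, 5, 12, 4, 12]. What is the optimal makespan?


Apply Johnson's rule:
  Group 1 (a <= b): [(4, 3, 4), (1, 5, 10), (5, 9, 12), (3, 11, 12)]
  Group 2 (a > b): [(2, 7, 5)]
Optimal job order: [4, 1, 5, 3, 2]
Schedule:
  Job 4: M1 done at 3, M2 done at 7
  Job 1: M1 done at 8, M2 done at 18
  Job 5: M1 done at 17, M2 done at 30
  Job 3: M1 done at 28, M2 done at 42
  Job 2: M1 done at 35, M2 done at 47
Makespan = 47

47


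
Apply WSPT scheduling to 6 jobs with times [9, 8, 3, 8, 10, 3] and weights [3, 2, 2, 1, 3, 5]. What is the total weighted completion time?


Compute p/w ratios and sort ascending (WSPT): [(3, 5), (3, 2), (9, 3), (10, 3), (8, 2), (8, 1)]
Compute weighted completion times:
  Job (p=3,w=5): C=3, w*C=5*3=15
  Job (p=3,w=2): C=6, w*C=2*6=12
  Job (p=9,w=3): C=15, w*C=3*15=45
  Job (p=10,w=3): C=25, w*C=3*25=75
  Job (p=8,w=2): C=33, w*C=2*33=66
  Job (p=8,w=1): C=41, w*C=1*41=41
Total weighted completion time = 254

254


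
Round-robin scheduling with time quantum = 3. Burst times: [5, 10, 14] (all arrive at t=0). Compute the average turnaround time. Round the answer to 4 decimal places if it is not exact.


Time quantum = 3
Execution trace:
  J1 runs 3 units, time = 3
  J2 runs 3 units, time = 6
  J3 runs 3 units, time = 9
  J1 runs 2 units, time = 11
  J2 runs 3 units, time = 14
  J3 runs 3 units, time = 17
  J2 runs 3 units, time = 20
  J3 runs 3 units, time = 23
  J2 runs 1 units, time = 24
  J3 runs 3 units, time = 27
  J3 runs 2 units, time = 29
Finish times: [11, 24, 29]
Average turnaround = 64/3 = 21.3333

21.3333


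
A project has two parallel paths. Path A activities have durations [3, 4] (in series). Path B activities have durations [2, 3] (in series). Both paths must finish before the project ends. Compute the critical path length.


Path A total = 3 + 4 = 7
Path B total = 2 + 3 = 5
Critical path = longest path = max(7, 5) = 7

7


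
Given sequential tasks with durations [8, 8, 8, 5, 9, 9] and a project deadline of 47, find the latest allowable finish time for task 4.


LF(activity 4) = deadline - sum of successor durations
Successors: activities 5 through 6 with durations [9, 9]
Sum of successor durations = 18
LF = 47 - 18 = 29

29


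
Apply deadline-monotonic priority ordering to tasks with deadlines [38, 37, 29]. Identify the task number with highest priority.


Sort tasks by relative deadline (ascending):
  Task 3: deadline = 29
  Task 2: deadline = 37
  Task 1: deadline = 38
Priority order (highest first): [3, 2, 1]
Highest priority task = 3

3


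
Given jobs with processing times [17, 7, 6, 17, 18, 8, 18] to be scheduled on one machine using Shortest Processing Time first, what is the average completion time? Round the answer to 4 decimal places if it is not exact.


Sort jobs by processing time (SPT order): [6, 7, 8, 17, 17, 18, 18]
Compute completion times sequentially:
  Job 1: processing = 6, completes at 6
  Job 2: processing = 7, completes at 13
  Job 3: processing = 8, completes at 21
  Job 4: processing = 17, completes at 38
  Job 5: processing = 17, completes at 55
  Job 6: processing = 18, completes at 73
  Job 7: processing = 18, completes at 91
Sum of completion times = 297
Average completion time = 297/7 = 42.4286

42.4286


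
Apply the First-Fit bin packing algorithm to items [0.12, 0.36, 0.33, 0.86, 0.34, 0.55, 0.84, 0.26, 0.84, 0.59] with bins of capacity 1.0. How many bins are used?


Place items sequentially using First-Fit:
  Item 0.12 -> new Bin 1
  Item 0.36 -> Bin 1 (now 0.48)
  Item 0.33 -> Bin 1 (now 0.81)
  Item 0.86 -> new Bin 2
  Item 0.34 -> new Bin 3
  Item 0.55 -> Bin 3 (now 0.89)
  Item 0.84 -> new Bin 4
  Item 0.26 -> new Bin 5
  Item 0.84 -> new Bin 6
  Item 0.59 -> Bin 5 (now 0.85)
Total bins used = 6

6


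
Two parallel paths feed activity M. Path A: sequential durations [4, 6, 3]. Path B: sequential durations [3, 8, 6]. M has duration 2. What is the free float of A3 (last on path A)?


ES(A3) = sum of predecessors on chain A = 10
EF(A3) = ES + duration = 10 + 3 = 13
Successor of A3 is M. ES(M) = max(sum(A), sum(B)) = max(13, 17) = 17
Free float = ES(successor) - EF(current) = 17 - 13 = 4

4


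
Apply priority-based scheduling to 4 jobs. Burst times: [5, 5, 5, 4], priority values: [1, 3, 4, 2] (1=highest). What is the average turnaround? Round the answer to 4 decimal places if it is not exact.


Sort by priority (ascending = highest first):
Order: [(1, 5), (2, 4), (3, 5), (4, 5)]
Completion times:
  Priority 1, burst=5, C=5
  Priority 2, burst=4, C=9
  Priority 3, burst=5, C=14
  Priority 4, burst=5, C=19
Average turnaround = 47/4 = 11.75

11.75


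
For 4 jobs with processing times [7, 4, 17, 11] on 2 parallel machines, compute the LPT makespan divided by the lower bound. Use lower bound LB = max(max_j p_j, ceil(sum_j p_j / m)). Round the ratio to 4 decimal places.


LPT order: [17, 11, 7, 4]
Machine loads after assignment: [21, 18]
LPT makespan = 21
Lower bound = max(max_job, ceil(total/2)) = max(17, 20) = 20
Ratio = 21 / 20 = 1.05

1.05


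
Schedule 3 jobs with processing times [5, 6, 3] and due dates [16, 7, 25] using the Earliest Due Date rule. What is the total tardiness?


Sort by due date (EDD order): [(6, 7), (5, 16), (3, 25)]
Compute completion times and tardiness:
  Job 1: p=6, d=7, C=6, tardiness=max(0,6-7)=0
  Job 2: p=5, d=16, C=11, tardiness=max(0,11-16)=0
  Job 3: p=3, d=25, C=14, tardiness=max(0,14-25)=0
Total tardiness = 0

0


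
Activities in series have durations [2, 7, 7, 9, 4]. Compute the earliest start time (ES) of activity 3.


Activity 3 starts after activities 1 through 2 complete.
Predecessor durations: [2, 7]
ES = 2 + 7 = 9

9


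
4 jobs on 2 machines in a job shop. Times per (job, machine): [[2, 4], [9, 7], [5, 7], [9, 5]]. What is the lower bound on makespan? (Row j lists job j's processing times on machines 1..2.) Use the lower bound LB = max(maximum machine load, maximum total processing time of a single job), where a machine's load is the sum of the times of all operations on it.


Machine loads:
  Machine 1: 2 + 9 + 5 + 9 = 25
  Machine 2: 4 + 7 + 7 + 5 = 23
Max machine load = 25
Job totals:
  Job 1: 6
  Job 2: 16
  Job 3: 12
  Job 4: 14
Max job total = 16
Lower bound = max(25, 16) = 25

25


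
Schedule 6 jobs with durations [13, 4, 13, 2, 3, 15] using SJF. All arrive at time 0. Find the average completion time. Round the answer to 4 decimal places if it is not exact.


SJF order (ascending): [2, 3, 4, 13, 13, 15]
Completion times:
  Job 1: burst=2, C=2
  Job 2: burst=3, C=5
  Job 3: burst=4, C=9
  Job 4: burst=13, C=22
  Job 5: burst=13, C=35
  Job 6: burst=15, C=50
Average completion = 123/6 = 20.5

20.5


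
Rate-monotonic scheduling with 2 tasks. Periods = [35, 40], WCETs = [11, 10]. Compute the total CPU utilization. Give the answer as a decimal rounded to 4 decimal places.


Compute individual utilizations (exact fractions):
  Task 1: C/T = 11/35 (approx. 0.3143)
  Task 2: C/T = 10/40 = 1/4 (approx. 0.25)
Total utilization U = 11/35 + 1/4 = 79/140
Rounded to 4 decimal places: U = 0.5643
RM (Liu & Layland) bound for 2 tasks = 0.828427; compare with U = 79/140 (approx. 0.564286)
U <= bound, so schedulable by RM sufficient condition.

0.5643


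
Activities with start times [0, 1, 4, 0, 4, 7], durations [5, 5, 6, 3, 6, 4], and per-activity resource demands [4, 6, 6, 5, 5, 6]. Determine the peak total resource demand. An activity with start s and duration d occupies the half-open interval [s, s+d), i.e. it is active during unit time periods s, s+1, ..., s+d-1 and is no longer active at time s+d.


Each activity i is active on [start_i, start_i + duration_i).
Compute total resource usage per time slot:
  t=0: active resources = [4, 5], total = 9
  t=1: active resources = [4, 6, 5], total = 15
  t=2: active resources = [4, 6, 5], total = 15
  t=3: active resources = [4, 6], total = 10
  t=4: active resources = [4, 6, 6, 5], total = 21
  t=5: active resources = [6, 6, 5], total = 17
  t=6: active resources = [6, 5], total = 11
  t=7: active resources = [6, 5, 6], total = 17
  t=8: active resources = [6, 5, 6], total = 17
  t=9: active resources = [6, 5, 6], total = 17
  t=10: active resources = [6], total = 6
Peak resource demand = 21

21


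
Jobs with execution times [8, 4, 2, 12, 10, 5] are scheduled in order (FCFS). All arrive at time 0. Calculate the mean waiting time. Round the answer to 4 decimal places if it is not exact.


FCFS order (as given): [8, 4, 2, 12, 10, 5]
Waiting times:
  Job 1: wait = 0
  Job 2: wait = 8
  Job 3: wait = 12
  Job 4: wait = 14
  Job 5: wait = 26
  Job 6: wait = 36
Sum of waiting times = 96
Average waiting time = 96/6 = 16.0

16.0


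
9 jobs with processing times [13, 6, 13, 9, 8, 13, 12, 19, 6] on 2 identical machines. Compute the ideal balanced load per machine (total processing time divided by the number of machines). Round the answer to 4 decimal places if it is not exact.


Total processing time = 13 + 6 + 13 + 9 + 8 + 13 + 12 + 19 + 6 = 99
Number of machines = 2
Ideal balanced load = 99 / 2 = 49.5

49.5


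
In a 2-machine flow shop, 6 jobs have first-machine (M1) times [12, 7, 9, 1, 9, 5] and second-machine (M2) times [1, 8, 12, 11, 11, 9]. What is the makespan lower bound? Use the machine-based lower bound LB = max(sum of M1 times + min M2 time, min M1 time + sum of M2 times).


LB1 = sum(M1 times) + min(M2 times) = 43 + 1 = 44
LB2 = min(M1 times) + sum(M2 times) = 1 + 52 = 53
Lower bound = max(LB1, LB2) = max(44, 53) = 53

53


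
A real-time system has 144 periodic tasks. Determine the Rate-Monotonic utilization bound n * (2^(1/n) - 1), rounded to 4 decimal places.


Compute 2^(1/144) = 1.0048251257
Subtract 1: 1.0048251257 - 1 = 0.0048251257
Multiply by n: 144 * 0.0048251257 = 0.6948181008
Round to 4 dp: 0.6948

0.6948


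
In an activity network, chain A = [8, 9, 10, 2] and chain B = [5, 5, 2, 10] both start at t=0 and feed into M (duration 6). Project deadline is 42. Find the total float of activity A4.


Forward pass: ES(A4) = sum of predecessors on chain A = 27
EF = ES + duration = 27 + 2 = 29
Backward pass: LF(M) = deadline = 42; LS(M) = 42 - 6 = 36
LF(A4) = LS(M) - sum(successors on chain A) = 36 - 0 = 36
LS = LF - duration = 36 - 2 = 34
Total float = LS - ES = 34 - 27 = 7

7
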